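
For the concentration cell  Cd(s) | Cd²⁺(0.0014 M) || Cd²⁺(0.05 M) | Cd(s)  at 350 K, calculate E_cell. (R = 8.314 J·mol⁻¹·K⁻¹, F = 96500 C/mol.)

0.054 V

Both half-cells are Cd²⁺/Cd, so E°_cell = 0. The concentrated side is the cathode; the cell reaction moves Cd²⁺ from high to low concentration with n = 2.
Q = [Cd²⁺]_dilute/[Cd²⁺]_conc = 0.0014/0.05 = 0.0280.
E = 0 − (RT/nF) ln Q = −((8.314×350)/(2×96500))(-3.576) = 0.0539 V.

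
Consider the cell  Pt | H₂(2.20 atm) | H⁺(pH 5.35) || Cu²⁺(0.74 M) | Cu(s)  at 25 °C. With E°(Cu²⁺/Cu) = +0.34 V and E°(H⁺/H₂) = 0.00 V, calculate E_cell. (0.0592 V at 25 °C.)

The Cu²⁺/Cu couple is the cathode, so E°_cell = 0.34 V; n = 2.
[H⁺] = 10^(−5.35) = 4.5 × 10^-6 M, and Q = [H⁺]^2 / ([Cu²⁺]·P(H₂)) = 1.23 × 10^-11.
E = E° − (0.0592/2) log Q = 0.34 − (0.0592/2)(-10.912) = 0.663 V.

0.66 V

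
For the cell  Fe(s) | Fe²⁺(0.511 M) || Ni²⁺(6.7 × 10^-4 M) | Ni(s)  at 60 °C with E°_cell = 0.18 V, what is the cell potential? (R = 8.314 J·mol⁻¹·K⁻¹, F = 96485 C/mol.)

Balancing electrons gives n = 2; the reaction quotient is Q = [Fe²⁺]/[Ni²⁺] = 763.
E = E° − (RT/nF) ln Q = 0.18 − (8.314×333)/(2×96485) × (6.637) = 0.180 − 0.095 = 0.085 V.

0.085 V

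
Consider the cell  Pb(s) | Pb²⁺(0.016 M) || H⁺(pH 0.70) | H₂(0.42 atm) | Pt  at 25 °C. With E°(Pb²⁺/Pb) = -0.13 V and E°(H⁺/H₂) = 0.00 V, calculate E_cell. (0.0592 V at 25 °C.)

The hydrogen couple is the cathode, so E°_cell = 0.13 V; n = 2.
[H⁺] = 10^(−0.70) = 0.20 M, and Q = [Pb²⁺]·P(H₂) / [H⁺]^2 = 0.169.
E = E° − (0.0592/2) log Q = 0.13 − (0.0592/2)(-0.773) = 0.153 V.

0.15 V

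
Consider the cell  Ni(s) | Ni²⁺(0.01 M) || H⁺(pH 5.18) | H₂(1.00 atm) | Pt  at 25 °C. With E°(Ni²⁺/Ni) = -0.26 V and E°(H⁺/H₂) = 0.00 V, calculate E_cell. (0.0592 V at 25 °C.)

The hydrogen couple is the cathode, so E°_cell = 0.26 V; n = 2.
[H⁺] = 10^(−5.18) = 6.6 × 10^-6 M, and Q = [Ni²⁺]·P(H₂) / [H⁺]^2 = 2.29 × 10^8.
E = E° − (0.0592/2) log Q = 0.26 − (0.0592/2)(8.360) = 0.013 V.

0.013 V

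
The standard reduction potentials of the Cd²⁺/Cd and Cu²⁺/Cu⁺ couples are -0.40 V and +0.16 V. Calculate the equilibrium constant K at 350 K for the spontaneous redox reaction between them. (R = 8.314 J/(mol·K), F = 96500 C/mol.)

E°_cell = +0.16 − (-0.40) = 0.56 V, with n = 2 electrons transferred.
At equilibrium E = 0, so the Nernst equation gives ln K = nFE°/RT = (2)(96500)(0.56)/((8.314)(350)) = 37.14.
K = e^37.14 = 1.4 × 10^16.

1.4 × 10^16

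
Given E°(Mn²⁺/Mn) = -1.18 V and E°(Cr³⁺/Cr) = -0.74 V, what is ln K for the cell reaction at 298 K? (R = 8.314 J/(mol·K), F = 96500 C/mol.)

E°_cell = -0.74 − (-1.18) = 0.44 V, with n = 6 electrons transferred.
At equilibrium E = 0, so the Nernst equation gives ln K = nFE°/RT = (6)(96500)(0.44)/((8.314)(298)) = 102.83.

ln K = 102.8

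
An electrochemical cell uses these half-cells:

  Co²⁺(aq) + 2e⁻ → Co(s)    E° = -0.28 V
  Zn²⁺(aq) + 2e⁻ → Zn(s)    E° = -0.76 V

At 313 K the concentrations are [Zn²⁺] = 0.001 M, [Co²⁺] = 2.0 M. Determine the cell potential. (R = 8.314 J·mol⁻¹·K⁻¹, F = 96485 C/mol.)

The Co²⁺/Co couple has the higher reduction potential and acts as the cathode, so E°_cell = -0.28 − (-0.76) = 0.48 V.
Balancing electrons gives n = 2; the reaction quotient is Q = [Zn²⁺]/[Co²⁺] = 5 × 10^-4.
E = E° − (RT/nF) ln Q = 0.48 − (8.314×313)/(2×96485) × (-7.601) = 0.480 + 0.103 = 0.583 V.

0.583 V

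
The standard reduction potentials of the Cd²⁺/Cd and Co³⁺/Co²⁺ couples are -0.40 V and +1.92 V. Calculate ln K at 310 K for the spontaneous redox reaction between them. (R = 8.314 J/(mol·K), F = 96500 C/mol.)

E°_cell = +1.92 − (-0.40) = 2.32 V, with n = 2 electrons transferred.
At equilibrium E = 0, so the Nernst equation gives ln K = nFE°/RT = (2)(96500)(2.32)/((8.314)(310)) = 173.73.

ln K = 173.7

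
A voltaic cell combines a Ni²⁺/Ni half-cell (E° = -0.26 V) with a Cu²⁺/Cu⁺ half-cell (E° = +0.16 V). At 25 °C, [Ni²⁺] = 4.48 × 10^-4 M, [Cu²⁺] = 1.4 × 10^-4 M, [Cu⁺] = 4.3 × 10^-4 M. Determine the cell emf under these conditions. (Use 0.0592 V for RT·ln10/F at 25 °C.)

The Cu²⁺/Cu⁺ couple has the higher reduction potential and acts as the cathode, so E°_cell = +0.16 − (-0.26) = 0.42 V.
Balancing electrons gives n = 2; the reaction quotient is Q = [Ni²⁺]·[Cu⁺]^2/[Cu²⁺]^2 = 0.00423.
At 25 °C, E = E° − (0.0592/n) log Q = 0.42 − (0.0592/2)(-2.374) = 0.420 + 0.070 = 0.490 V.

0.490 V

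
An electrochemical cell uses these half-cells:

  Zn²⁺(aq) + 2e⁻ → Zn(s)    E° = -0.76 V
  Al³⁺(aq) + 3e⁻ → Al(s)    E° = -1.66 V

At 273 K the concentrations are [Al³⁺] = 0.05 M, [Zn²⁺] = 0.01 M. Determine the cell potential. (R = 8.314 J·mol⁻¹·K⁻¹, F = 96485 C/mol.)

The Zn²⁺/Zn couple has the higher reduction potential and acts as the cathode, so E°_cell = -0.76 − (-1.66) = 0.90 V.
Balancing electrons gives n = 6; the reaction quotient is Q = [Al³⁺]^2/[Zn²⁺]^3 = 2500.
E = E° − (RT/nF) ln Q = 0.90 − (8.314×273)/(6×96485) × (7.824) = 0.900 − 0.031 = 0.869 V.

0.869 V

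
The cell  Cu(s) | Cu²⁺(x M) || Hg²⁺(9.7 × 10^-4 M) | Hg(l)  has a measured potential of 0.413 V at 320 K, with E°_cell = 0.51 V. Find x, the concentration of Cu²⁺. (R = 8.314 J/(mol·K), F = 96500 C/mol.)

1.1 M

From the Nernst equation, ln Q = nF(E° − E)/RT = 2×96500×(0.51 − 0.413)/(8.314×320) = 7.037, so Q = 1140.
With Q = [Cu²⁺]/[Hg²⁺] and the known concentrations, [Cu²⁺] in the numerator gives [Cu²⁺] = 1.1 M.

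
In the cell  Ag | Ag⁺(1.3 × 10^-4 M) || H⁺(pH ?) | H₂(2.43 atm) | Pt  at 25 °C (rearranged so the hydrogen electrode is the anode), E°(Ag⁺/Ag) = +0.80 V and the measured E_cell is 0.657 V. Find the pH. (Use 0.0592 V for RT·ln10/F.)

pH = 1.28

E°_cell = 0.80 V and n = 2.
log Q = n(E° − E)/0.0592 = 2×(0.80 − 0.657)/0.0592 = 4.831.
With Q = [H⁺]^2 / ([Ag⁺]^2·P(H₂)), solving for [H⁺] gives log[H⁺] = -1.278, so pH = 1.28.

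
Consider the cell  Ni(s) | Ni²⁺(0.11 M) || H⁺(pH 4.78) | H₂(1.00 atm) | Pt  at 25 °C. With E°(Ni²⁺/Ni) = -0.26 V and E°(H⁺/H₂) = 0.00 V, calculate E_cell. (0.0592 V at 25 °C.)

0.005 V

The hydrogen couple is the cathode, so E°_cell = 0.26 V; n = 2.
[H⁺] = 10^(−4.78) = 1.7 × 10^-5 M, and Q = [Ni²⁺]·P(H₂) / [H⁺]^2 = 3.99 × 10^8.
E = E° − (0.0592/2) log Q = 0.26 − (0.0592/2)(8.601) = 0.005 V.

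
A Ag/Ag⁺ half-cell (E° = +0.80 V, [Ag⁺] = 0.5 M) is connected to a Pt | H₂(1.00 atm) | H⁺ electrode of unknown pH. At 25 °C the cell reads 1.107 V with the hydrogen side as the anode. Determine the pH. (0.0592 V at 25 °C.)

pH = 5.49

E°_cell = 0.80 V and n = 2.
log Q = n(E° − E)/0.0592 = 2×(0.80 − 1.107)/0.0592 = -10.372.
With Q = [H⁺]^2 / ([Ag⁺]^2·P(H₂)), solving for [H⁺] gives log[H⁺] = -5.487, so pH = 5.49.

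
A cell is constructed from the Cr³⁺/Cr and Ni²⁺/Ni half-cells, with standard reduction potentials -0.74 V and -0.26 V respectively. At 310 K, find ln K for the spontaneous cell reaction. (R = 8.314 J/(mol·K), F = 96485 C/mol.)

ln K = 107.8

E°_cell = -0.26 − (-0.74) = 0.48 V, with n = 6 electrons transferred.
At equilibrium E = 0, so the Nernst equation gives ln K = nFE°/RT = (6)(96485)(0.48)/((8.314)(310)) = 107.82.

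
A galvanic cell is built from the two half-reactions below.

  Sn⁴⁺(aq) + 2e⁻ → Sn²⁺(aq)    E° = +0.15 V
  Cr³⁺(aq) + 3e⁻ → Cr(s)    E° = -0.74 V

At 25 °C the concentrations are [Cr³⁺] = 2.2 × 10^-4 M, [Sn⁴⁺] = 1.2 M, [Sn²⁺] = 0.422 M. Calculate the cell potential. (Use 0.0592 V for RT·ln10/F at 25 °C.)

The Sn⁴⁺/Sn²⁺ couple has the higher reduction potential and acts as the cathode, so E°_cell = +0.15 − (-0.74) = 0.89 V.
Balancing electrons gives n = 6; the reaction quotient is Q = [Cr³⁺]^2·[Sn²⁺]^3/[Sn⁴⁺]^3 = 2.1 × 10^-9.
At 25 °C, E = E° − (0.0592/n) log Q = 0.89 − (0.0592/6)(-8.677) = 0.890 + 0.086 = 0.976 V.

0.976 V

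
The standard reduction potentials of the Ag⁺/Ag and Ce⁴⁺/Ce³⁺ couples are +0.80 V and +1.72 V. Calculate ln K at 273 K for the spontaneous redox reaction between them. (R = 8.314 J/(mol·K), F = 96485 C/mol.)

ln K = 39.1

E°_cell = +1.72 − (+0.80) = 0.92 V, with n = 1 electron transferred.
At equilibrium E = 0, so the Nernst equation gives ln K = nFE°/RT = (1)(96485)(0.92)/((8.314)(273)) = 39.11.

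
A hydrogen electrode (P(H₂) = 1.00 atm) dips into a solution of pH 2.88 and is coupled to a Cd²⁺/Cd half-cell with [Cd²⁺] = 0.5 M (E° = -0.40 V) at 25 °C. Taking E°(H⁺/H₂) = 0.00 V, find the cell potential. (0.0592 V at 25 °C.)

The hydrogen couple is the cathode, so E°_cell = 0.40 V; n = 2.
[H⁺] = 10^(−2.88) = 0.0013 M, and Q = [Cd²⁺]·P(H₂) / [H⁺]^2 = 2.88 × 10^5.
E = E° − (0.0592/2) log Q = 0.40 − (0.0592/2)(5.459) = 0.238 V.

0.24 V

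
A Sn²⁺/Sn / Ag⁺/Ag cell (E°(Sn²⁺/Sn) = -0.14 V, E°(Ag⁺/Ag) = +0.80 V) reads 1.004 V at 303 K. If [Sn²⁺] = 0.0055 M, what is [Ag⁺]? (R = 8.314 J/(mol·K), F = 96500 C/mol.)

0.86 M

From the Nernst equation, ln Q = nF(E° − E)/RT = 2×96500×(0.94 − 1.004)/(8.314×303) = -4.903, so Q = 0.00742.
With Q = [Sn²⁺]/[Ag⁺]^2 and the known concentrations, [Ag⁺]^2 in the denominator gives [Ag⁺] = 0.86 M.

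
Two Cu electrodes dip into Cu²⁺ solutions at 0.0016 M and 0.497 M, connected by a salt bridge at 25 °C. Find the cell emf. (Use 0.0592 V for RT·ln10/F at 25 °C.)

0.074 V

Both half-cells are Cu²⁺/Cu, so E°_cell = 0. The concentrated side is the cathode; the cell reaction moves Cu²⁺ from high to low concentration with n = 2.
Q = [Cu²⁺]_dilute/[Cu²⁺]_conc = 0.0016/0.497 = 0.00322.
E = 0 − (0.0592/2) log Q = −(0.0592/2)(-2.492) = 0.0738 V.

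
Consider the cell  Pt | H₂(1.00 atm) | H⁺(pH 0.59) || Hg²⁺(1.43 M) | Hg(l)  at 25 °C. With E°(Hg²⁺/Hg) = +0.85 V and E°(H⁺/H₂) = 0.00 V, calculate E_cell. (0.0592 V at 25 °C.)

0.89 V

The Hg²⁺/Hg couple is the cathode, so E°_cell = 0.85 V; n = 2.
[H⁺] = 10^(−0.59) = 0.26 M, and Q = [H⁺]^2 / ([Hg²⁺]·P(H₂)) = 0.0462.
E = E° − (0.0592/2) log Q = 0.85 − (0.0592/2)(-1.335) = 0.890 V.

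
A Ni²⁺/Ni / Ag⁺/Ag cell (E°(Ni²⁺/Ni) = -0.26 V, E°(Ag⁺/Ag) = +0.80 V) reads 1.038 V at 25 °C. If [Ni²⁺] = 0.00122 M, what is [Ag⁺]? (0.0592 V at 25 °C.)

0.015 M

From the Nernst equation, log Q = n(E° − E)/0.0592 = 2(1.06 − 1.038)/0.0592 = 0.743, so Q = 5.54.
With Q = [Ni²⁺]/[Ag⁺]^2 and the known concentrations, [Ag⁺]^2 in the denominator gives [Ag⁺] = 0.015 M.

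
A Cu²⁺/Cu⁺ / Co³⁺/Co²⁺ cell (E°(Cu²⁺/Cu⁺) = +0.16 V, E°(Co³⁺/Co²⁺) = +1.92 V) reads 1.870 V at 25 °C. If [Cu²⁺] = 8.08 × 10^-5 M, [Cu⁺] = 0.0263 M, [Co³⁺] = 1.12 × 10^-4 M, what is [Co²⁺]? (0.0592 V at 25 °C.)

From the Nernst equation, log Q = n(E° − E)/0.0592 = 1(1.76 − 1.870)/0.0592 = -1.858, so Q = 0.0139.
With Q = [Cu²⁺]·[Co²⁺]/([Cu⁺]·[Co³⁺]) and the known concentrations, [Co²⁺] in the numerator gives [Co²⁺] = 5.1 × 10^-4 M.

5.1 × 10^-4 M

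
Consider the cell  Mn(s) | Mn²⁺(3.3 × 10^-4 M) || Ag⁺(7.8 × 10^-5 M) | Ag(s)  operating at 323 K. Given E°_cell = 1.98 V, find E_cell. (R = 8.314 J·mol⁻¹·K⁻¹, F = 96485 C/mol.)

1.83 V

Balancing electrons gives n = 2; the reaction quotient is Q = [Mn²⁺]/[Ag⁺]^2 = 5.42 × 10^4.
E = E° − (RT/nF) ln Q = 1.98 − (8.314×323)/(2×96485) × (10.901) = 1.980 − 0.152 = 1.828 V.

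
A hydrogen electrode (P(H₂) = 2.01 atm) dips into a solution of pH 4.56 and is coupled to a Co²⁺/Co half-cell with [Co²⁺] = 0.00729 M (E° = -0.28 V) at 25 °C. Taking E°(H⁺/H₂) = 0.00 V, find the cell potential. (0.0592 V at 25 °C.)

0.064 V

The hydrogen couple is the cathode, so E°_cell = 0.28 V; n = 2.
[H⁺] = 10^(−4.56) = 2.8 × 10^-5 M, and Q = [Co²⁺]·P(H₂) / [H⁺]^2 = 1.93 × 10^7.
E = E° − (0.0592/2) log Q = 0.28 − (0.0592/2)(7.286) = 0.064 V.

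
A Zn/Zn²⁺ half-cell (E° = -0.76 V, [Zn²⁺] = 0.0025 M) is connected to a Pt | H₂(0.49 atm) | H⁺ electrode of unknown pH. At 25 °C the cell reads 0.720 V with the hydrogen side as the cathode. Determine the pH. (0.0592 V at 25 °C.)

E°_cell = 0.76 V and n = 2.
log Q = n(E° − E)/0.0592 = 2×(0.76 − 0.720)/0.0592 = 1.351.
With Q = [Zn²⁺]·P(H₂) / [H⁺]^2, solving for [H⁺] gives log[H⁺] = -2.132, so pH = 2.13.

pH = 2.13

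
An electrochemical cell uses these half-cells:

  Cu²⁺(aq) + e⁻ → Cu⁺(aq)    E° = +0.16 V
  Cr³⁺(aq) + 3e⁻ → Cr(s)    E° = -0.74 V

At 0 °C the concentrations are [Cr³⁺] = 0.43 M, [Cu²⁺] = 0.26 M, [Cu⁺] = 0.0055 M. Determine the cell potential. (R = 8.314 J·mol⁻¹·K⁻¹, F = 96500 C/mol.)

The Cu²⁺/Cu⁺ couple has the higher reduction potential and acts as the cathode, so E°_cell = +0.16 − (-0.74) = 0.90 V.
Balancing electrons gives n = 3; the reaction quotient is Q = [Cr³⁺]·[Cu⁺]^3/[Cu²⁺]^3 = 4.07 × 10^-6.
E = E° − (RT/nF) ln Q = 0.90 − (8.314×273)/(3×96500) × (-12.412) = 0.900 + 0.097 = 0.997 V.

0.997 V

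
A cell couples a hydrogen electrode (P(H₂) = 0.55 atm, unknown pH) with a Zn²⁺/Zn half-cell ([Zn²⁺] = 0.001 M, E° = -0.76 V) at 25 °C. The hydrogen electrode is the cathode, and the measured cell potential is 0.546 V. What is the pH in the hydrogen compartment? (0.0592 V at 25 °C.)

E°_cell = 0.76 V and n = 2.
log Q = n(E° − E)/0.0592 = 2×(0.76 − 0.546)/0.0592 = 7.230.
With Q = [Zn²⁺]·P(H₂) / [H⁺]^2, solving for [H⁺] gives log[H⁺] = -5.245, so pH = 5.24.

pH = 5.24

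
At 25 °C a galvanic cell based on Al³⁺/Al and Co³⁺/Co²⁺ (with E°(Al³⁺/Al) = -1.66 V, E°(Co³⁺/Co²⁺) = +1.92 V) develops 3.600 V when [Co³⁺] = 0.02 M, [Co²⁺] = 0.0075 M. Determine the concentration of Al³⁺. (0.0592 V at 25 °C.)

1.8 M

From the Nernst equation, log Q = n(E° − E)/0.0592 = 3(3.58 − 3.600)/0.0592 = -1.014, so Q = 0.0969.
With Q = [Al³⁺]·[Co²⁺]^3/[Co³⁺]^3 and the known concentrations, [Al³⁺] in the numerator gives [Al³⁺] = 1.8 M.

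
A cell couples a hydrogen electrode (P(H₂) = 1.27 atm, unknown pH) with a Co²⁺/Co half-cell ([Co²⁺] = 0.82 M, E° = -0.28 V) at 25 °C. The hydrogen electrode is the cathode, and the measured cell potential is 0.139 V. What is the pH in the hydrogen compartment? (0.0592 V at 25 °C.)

E°_cell = 0.28 V and n = 2.
log Q = n(E° − E)/0.0592 = 2×(0.28 − 0.139)/0.0592 = 4.764.
With Q = [Co²⁺]·P(H₂) / [H⁺]^2, solving for [H⁺] gives log[H⁺] = -2.373, so pH = 2.37.

pH = 2.37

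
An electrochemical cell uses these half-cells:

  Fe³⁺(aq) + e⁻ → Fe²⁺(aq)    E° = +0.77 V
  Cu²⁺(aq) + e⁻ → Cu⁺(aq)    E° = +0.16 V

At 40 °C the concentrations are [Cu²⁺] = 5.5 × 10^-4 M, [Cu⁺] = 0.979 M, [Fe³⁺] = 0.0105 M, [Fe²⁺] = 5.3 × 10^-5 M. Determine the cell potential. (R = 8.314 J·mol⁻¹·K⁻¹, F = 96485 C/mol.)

The Fe³⁺/Fe²⁺ couple has the higher reduction potential and acts as the cathode, so E°_cell = +0.77 − (+0.16) = 0.61 V.
Balancing electrons gives n = 1; the reaction quotient is Q = [Cu²⁺]·[Fe²⁺]/([Cu⁺]·[Fe³⁺]) = 2.84 × 10^-6.
E = E° − (RT/nF) ln Q = 0.61 − (8.314×313)/(1×96485) × (-12.773) = 0.610 + 0.344 = 0.954 V.

0.954 V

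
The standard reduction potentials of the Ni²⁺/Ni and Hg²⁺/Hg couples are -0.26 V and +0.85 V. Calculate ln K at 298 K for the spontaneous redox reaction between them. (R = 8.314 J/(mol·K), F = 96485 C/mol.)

ln K = 86.5

E°_cell = +0.85 − (-0.26) = 1.11 V, with n = 2 electrons transferred.
At equilibrium E = 0, so the Nernst equation gives ln K = nFE°/RT = (2)(96485)(1.11)/((8.314)(298)) = 86.45.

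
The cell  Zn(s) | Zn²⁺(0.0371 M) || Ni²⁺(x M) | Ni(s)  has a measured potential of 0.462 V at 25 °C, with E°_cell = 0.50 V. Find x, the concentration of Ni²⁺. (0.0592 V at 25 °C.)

0.0019 M

From the Nernst equation, log Q = n(E° − E)/0.0592 = 2(0.50 − 0.462)/0.0592 = 1.284, so Q = 19.2.
With Q = [Zn²⁺]/[Ni²⁺] and the known concentrations, [Ni²⁺] in the denominator gives [Ni²⁺] = 0.0019 M.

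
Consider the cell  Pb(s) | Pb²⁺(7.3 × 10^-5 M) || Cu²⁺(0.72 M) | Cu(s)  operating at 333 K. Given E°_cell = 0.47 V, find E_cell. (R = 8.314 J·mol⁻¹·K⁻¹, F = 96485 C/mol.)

Balancing electrons gives n = 2; the reaction quotient is Q = [Pb²⁺]/[Cu²⁺] = 1.01 × 10^-4.
E = E° − (RT/nF) ln Q = 0.47 − (8.314×333)/(2×96485) × (-9.197) = 0.470 + 0.132 = 0.602 V.

0.602 V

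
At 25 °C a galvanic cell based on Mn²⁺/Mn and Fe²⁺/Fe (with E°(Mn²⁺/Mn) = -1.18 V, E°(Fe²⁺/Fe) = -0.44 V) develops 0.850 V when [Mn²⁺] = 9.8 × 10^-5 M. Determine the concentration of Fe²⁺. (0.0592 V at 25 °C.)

From the Nernst equation, log Q = n(E° − E)/0.0592 = 2(0.74 − 0.850)/0.0592 = -3.716, so Q = 1.92 × 10^-4.
With Q = [Mn²⁺]/[Fe²⁺] and the known concentrations, [Fe²⁺] in the denominator gives [Fe²⁺] = 0.51 M.

0.51 M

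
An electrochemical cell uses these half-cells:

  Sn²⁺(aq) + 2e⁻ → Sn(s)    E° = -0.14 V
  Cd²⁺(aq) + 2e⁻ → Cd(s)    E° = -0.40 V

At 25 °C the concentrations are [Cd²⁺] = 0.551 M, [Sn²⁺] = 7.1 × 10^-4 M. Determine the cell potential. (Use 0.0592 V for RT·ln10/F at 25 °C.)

The Sn²⁺/Sn couple has the higher reduction potential and acts as the cathode, so E°_cell = -0.14 − (-0.40) = 0.26 V.
Balancing electrons gives n = 2; the reaction quotient is Q = [Cd²⁺]/[Sn²⁺] = 776.
At 25 °C, E = E° − (0.0592/n) log Q = 0.26 − (0.0592/2)(2.890) = 0.260 − 0.086 = 0.174 V.

0.174 V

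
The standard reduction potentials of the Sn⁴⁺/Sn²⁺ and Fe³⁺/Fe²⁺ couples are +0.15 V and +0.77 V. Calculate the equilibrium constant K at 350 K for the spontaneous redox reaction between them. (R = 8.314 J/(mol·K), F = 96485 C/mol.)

E°_cell = +0.77 − (+0.15) = 0.62 V, with n = 2 electrons transferred.
At equilibrium E = 0, so the Nernst equation gives ln K = nFE°/RT = (2)(96485)(0.62)/((8.314)(350)) = 41.12.
K = e^41.12 = 7.2 × 10^17.

7.2 × 10^17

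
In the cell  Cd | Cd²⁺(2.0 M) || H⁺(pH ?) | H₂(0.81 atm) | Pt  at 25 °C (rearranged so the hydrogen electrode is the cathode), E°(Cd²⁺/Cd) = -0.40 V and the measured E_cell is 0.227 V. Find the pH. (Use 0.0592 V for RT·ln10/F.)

E°_cell = 0.40 V and n = 2.
log Q = n(E° − E)/0.0592 = 2×(0.40 − 0.227)/0.0592 = 5.845.
With Q = [Cd²⁺]·P(H₂) / [H⁺]^2, solving for [H⁺] gives log[H⁺] = -2.818, so pH = 2.82.

pH = 2.82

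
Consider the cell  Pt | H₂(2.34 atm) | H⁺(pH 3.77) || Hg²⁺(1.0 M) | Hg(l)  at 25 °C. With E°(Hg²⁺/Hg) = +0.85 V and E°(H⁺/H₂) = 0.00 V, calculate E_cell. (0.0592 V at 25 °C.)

The Hg²⁺/Hg couple is the cathode, so E°_cell = 0.85 V; n = 2.
[H⁺] = 10^(−3.77) = 1.7 × 10^-4 M, and Q = [H⁺]^2 / ([Hg²⁺]·P(H₂)) = 1.23 × 10^-8.
E = E° − (0.0592/2) log Q = 0.85 − (0.0592/2)(-7.909) = 1.084 V.

1.08 V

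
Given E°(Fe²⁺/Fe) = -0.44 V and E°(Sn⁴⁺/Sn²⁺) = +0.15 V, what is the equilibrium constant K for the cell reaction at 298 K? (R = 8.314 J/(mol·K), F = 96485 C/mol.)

9.1 × 10^19

E°_cell = +0.15 − (-0.44) = 0.59 V, with n = 2 electrons transferred.
At equilibrium E = 0, so the Nernst equation gives ln K = nFE°/RT = (2)(96485)(0.59)/((8.314)(298)) = 45.95.
K = e^45.95 = 9.1 × 10^19.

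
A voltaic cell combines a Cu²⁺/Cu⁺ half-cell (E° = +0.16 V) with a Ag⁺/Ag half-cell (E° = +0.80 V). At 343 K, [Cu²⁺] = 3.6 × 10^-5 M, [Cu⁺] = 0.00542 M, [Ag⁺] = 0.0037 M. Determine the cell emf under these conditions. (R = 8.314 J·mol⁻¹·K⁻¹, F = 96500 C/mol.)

0.623 V

The Ag⁺/Ag couple has the higher reduction potential and acts as the cathode, so E°_cell = +0.80 − (+0.16) = 0.64 V.
Balancing electrons gives n = 1; the reaction quotient is Q = [Cu²⁺]/([Cu⁺]·[Ag⁺]) = 1.80.
E = E° − (RT/nF) ln Q = 0.64 − (8.314×343)/(1×96500) × (0.585) = 0.640 − 0.017 = 0.623 V.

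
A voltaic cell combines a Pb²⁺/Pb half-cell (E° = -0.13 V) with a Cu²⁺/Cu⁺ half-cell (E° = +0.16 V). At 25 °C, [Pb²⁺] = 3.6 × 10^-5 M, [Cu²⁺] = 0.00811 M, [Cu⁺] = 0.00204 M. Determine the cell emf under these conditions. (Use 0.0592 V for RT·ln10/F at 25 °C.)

0.457 V

The Cu²⁺/Cu⁺ couple has the higher reduction potential and acts as the cathode, so E°_cell = +0.16 − (-0.13) = 0.29 V.
Balancing electrons gives n = 2; the reaction quotient is Q = [Pb²⁺]·[Cu⁺]^2/[Cu²⁺]^2 = 2.28 × 10^-6.
At 25 °C, E = E° − (0.0592/n) log Q = 0.29 − (0.0592/2)(-5.642) = 0.290 + 0.167 = 0.457 V.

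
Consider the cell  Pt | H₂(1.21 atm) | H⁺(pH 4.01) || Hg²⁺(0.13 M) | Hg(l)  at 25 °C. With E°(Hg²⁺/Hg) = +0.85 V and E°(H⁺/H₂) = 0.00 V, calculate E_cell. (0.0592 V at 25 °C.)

1.06 V

The Hg²⁺/Hg couple is the cathode, so E°_cell = 0.85 V; n = 2.
[H⁺] = 10^(−4.01) = 9.8 × 10^-5 M, and Q = [H⁺]^2 / ([Hg²⁺]·P(H₂)) = 6.07 × 10^-8.
E = E° − (0.0592/2) log Q = 0.85 − (0.0592/2)(-7.217) = 1.064 V.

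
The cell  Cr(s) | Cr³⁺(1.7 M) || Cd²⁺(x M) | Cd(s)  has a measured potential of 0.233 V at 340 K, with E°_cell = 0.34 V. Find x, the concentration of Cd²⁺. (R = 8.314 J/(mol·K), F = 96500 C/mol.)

9.6 × 10^-4 M

From the Nernst equation, ln Q = nF(E° − E)/RT = 6×96500×(0.34 − 0.233)/(8.314×340) = 21.917, so Q = 3.3 × 10^9.
With Q = [Cr³⁺]^2/[Cd²⁺]^3 and the known concentrations, [Cd²⁺]^3 in the denominator gives [Cd²⁺] = 9.6 × 10^-4 M.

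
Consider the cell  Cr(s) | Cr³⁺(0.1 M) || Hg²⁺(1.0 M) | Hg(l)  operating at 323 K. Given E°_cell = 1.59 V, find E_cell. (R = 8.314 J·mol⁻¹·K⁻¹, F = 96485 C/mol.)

1.61 V

Balancing electrons gives n = 6; the reaction quotient is Q = [Cr³⁺]^2/[Hg²⁺]^3 = 0.0100.
E = E° − (RT/nF) ln Q = 1.59 − (8.314×323)/(6×96485) × (-4.605) = 1.590 + 0.021 = 1.611 V.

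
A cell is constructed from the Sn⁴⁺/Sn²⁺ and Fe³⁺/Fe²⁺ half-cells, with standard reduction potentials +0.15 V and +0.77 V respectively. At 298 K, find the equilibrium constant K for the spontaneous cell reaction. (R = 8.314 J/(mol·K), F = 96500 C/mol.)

E°_cell = +0.77 − (+0.15) = 0.62 V, with n = 2 electrons transferred.
At equilibrium E = 0, so the Nernst equation gives ln K = nFE°/RT = (2)(96500)(0.62)/((8.314)(298)) = 48.30.
K = e^48.30 = 9.4 × 10^20.

9.4 × 10^20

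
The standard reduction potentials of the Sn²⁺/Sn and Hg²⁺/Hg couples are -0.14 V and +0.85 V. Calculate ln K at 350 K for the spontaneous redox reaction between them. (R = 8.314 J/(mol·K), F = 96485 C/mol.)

E°_cell = +0.85 − (-0.14) = 0.99 V, with n = 2 electrons transferred.
At equilibrium E = 0, so the Nernst equation gives ln K = nFE°/RT = (2)(96485)(0.99)/((8.314)(350)) = 65.65.

ln K = 65.7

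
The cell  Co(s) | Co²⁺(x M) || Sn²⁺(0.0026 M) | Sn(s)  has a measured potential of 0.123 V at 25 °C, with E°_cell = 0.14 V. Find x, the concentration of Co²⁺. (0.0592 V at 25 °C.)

0.0098 M

From the Nernst equation, log Q = n(E° − E)/0.0592 = 2(0.14 − 0.123)/0.0592 = 0.574, so Q = 3.75.
With Q = [Co²⁺]/[Sn²⁺] and the known concentrations, [Co²⁺] in the numerator gives [Co²⁺] = 0.0098 M.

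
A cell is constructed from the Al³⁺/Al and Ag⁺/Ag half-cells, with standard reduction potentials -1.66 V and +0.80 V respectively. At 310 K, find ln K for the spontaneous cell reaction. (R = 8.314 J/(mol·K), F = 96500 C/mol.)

E°_cell = +0.80 − (-1.66) = 2.46 V, with n = 3 electrons transferred.
At equilibrium E = 0, so the Nernst equation gives ln K = nFE°/RT = (3)(96500)(2.46)/((8.314)(310)) = 276.32.

ln K = 276.3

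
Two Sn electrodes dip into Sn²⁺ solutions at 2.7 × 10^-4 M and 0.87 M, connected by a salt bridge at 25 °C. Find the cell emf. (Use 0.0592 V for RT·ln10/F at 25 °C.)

0.10 V

Both half-cells are Sn²⁺/Sn, so E°_cell = 0. The concentrated side is the cathode; the cell reaction moves Sn²⁺ from high to low concentration with n = 2.
Q = [Sn²⁺]_dilute/[Sn²⁺]_conc = 2.7 × 10^-4/0.87 = 3.1 × 10^-4.
E = 0 − (0.0592/2) log Q = −(0.0592/2)(-3.508) = 0.1038 V.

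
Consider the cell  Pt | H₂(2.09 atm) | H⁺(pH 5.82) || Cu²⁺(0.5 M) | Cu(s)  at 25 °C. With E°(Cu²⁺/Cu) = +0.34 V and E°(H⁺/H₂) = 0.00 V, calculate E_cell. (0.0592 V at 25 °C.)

The Cu²⁺/Cu couple is the cathode, so E°_cell = 0.34 V; n = 2.
[H⁺] = 10^(−5.82) = 1.5 × 10^-6 M, and Q = [H⁺]^2 / ([Cu²⁺]·P(H₂)) = 2.19 × 10^-12.
E = E° − (0.0592/2) log Q = 0.34 − (0.0592/2)(-11.659) = 0.685 V.

0.69 V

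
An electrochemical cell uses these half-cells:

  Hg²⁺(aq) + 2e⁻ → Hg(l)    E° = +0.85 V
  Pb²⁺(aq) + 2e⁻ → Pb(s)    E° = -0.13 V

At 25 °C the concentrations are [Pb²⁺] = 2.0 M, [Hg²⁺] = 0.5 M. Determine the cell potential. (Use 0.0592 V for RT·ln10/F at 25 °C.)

0.962 V

The Hg²⁺/Hg couple has the higher reduction potential and acts as the cathode, so E°_cell = +0.85 − (-0.13) = 0.98 V.
Balancing electrons gives n = 2; the reaction quotient is Q = [Pb²⁺]/[Hg²⁺] = 4.00.
At 25 °C, E = E° − (0.0592/n) log Q = 0.98 − (0.0592/2)(0.602) = 0.980 − 0.018 = 0.962 V.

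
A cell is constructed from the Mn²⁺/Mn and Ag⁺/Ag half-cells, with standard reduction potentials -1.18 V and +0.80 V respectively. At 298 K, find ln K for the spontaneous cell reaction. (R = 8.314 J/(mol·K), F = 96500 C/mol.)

ln K = 154.2

E°_cell = +0.80 − (-1.18) = 1.98 V, with n = 2 electrons transferred.
At equilibrium E = 0, so the Nernst equation gives ln K = nFE°/RT = (2)(96500)(1.98)/((8.314)(298)) = 154.24.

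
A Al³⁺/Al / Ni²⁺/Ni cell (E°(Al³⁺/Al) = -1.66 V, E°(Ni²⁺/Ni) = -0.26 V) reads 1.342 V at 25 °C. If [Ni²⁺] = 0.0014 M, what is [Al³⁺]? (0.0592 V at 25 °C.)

From the Nernst equation, log Q = n(E° − E)/0.0592 = 6(1.40 − 1.342)/0.0592 = 5.878, so Q = 7.56 × 10^5.
With Q = [Al³⁺]^2/[Ni²⁺]^3 and the known concentrations, [Al³⁺]^2 in the numerator gives [Al³⁺] = 0.046 M.

0.046 M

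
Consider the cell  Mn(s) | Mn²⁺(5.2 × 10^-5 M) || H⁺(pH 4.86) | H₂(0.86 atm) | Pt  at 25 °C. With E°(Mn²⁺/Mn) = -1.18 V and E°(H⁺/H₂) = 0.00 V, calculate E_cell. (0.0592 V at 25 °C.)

1.02 V

The hydrogen couple is the cathode, so E°_cell = 1.18 V; n = 2.
[H⁺] = 10^(−4.86) = 1.4 × 10^-5 M, and Q = [Mn²⁺]·P(H₂) / [H⁺]^2 = 2.35 × 10^5.
E = E° − (0.0592/2) log Q = 1.18 − (0.0592/2)(5.371) = 1.021 V.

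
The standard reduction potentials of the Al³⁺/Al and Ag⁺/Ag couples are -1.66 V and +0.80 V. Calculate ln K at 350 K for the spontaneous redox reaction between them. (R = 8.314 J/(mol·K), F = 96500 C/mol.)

ln K = 244.7

E°_cell = +0.80 − (-1.66) = 2.46 V, with n = 3 electrons transferred.
At equilibrium E = 0, so the Nernst equation gives ln K = nFE°/RT = (3)(96500)(2.46)/((8.314)(350)) = 244.74.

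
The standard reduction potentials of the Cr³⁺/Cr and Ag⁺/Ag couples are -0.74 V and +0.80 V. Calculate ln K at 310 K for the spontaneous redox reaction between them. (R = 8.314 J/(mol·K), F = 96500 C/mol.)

E°_cell = +0.80 − (-0.74) = 1.54 V, with n = 3 electrons transferred.
At equilibrium E = 0, so the Nernst equation gives ln K = nFE°/RT = (3)(96500)(1.54)/((8.314)(310)) = 172.98.

ln K = 173.0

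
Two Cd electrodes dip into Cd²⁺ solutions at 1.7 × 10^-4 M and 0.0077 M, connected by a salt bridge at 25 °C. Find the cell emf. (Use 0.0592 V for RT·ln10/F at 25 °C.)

Both half-cells are Cd²⁺/Cd, so E°_cell = 0. The concentrated side is the cathode; the cell reaction moves Cd²⁺ from high to low concentration with n = 2.
Q = [Cd²⁺]_dilute/[Cd²⁺]_conc = 1.7 × 10^-4/0.0077 = 0.0221.
E = 0 − (0.0592/2) log Q = −(0.0592/2)(-1.656) = 0.0490 V.

0.049 V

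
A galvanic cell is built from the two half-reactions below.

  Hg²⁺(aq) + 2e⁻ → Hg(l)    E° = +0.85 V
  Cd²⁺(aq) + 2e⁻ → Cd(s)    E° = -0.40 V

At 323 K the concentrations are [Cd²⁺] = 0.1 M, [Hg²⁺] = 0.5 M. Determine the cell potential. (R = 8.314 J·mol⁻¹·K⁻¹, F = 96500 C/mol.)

1.27 V

The Hg²⁺/Hg couple has the higher reduction potential and acts as the cathode, so E°_cell = +0.85 − (-0.40) = 1.25 V.
Balancing electrons gives n = 2; the reaction quotient is Q = [Cd²⁺]/[Hg²⁺] = 0.200.
E = E° − (RT/nF) ln Q = 1.25 − (8.314×323)/(2×96500) × (-1.609) = 1.250 + 0.022 = 1.272 V.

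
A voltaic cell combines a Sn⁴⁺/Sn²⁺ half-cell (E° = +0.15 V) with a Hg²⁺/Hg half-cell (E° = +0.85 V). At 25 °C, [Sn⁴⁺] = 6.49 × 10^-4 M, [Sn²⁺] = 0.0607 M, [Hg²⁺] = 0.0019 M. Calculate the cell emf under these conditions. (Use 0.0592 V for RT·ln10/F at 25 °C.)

The Hg²⁺/Hg couple has the higher reduction potential and acts as the cathode, so E°_cell = +0.85 − (+0.15) = 0.70 V.
Balancing electrons gives n = 2; the reaction quotient is Q = [Sn⁴⁺]/([Sn²⁺]·[Hg²⁺]) = 5.63.
At 25 °C, E = E° − (0.0592/n) log Q = 0.70 − (0.0592/2)(0.750) = 0.700 − 0.022 = 0.678 V.

0.678 V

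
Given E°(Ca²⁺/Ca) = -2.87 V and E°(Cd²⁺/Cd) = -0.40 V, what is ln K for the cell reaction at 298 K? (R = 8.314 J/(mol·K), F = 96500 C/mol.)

E°_cell = -0.40 − (-2.87) = 2.47 V, with n = 2 electrons transferred.
At equilibrium E = 0, so the Nernst equation gives ln K = nFE°/RT = (2)(96500)(2.47)/((8.314)(298)) = 192.41.

ln K = 192.4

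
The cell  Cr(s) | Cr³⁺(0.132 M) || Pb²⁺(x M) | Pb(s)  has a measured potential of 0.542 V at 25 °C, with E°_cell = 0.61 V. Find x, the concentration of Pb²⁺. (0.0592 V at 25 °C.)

0.0013 M

From the Nernst equation, log Q = n(E° − E)/0.0592 = 6(0.61 − 0.542)/0.0592 = 6.892, so Q = 7.8 × 10^6.
With Q = [Cr³⁺]^2/[Pb²⁺]^3 and the known concentrations, [Pb²⁺]^3 in the denominator gives [Pb²⁺] = 0.0013 M.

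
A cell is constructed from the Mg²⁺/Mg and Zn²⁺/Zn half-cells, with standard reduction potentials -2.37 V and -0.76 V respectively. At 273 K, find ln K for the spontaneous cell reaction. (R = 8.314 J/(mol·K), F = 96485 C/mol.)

E°_cell = -0.76 − (-2.37) = 1.61 V, with n = 2 electrons transferred.
At equilibrium E = 0, so the Nernst equation gives ln K = nFE°/RT = (2)(96485)(1.61)/((8.314)(273)) = 136.88.

ln K = 136.9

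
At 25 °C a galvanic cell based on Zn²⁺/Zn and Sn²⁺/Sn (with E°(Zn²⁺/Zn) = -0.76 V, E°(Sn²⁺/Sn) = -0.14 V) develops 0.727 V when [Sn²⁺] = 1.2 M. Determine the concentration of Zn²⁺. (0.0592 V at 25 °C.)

2.9 × 10^-4 M

From the Nernst equation, log Q = n(E° − E)/0.0592 = 2(0.62 − 0.727)/0.0592 = -3.615, so Q = 2.43 × 10^-4.
With Q = [Zn²⁺]/[Sn²⁺] and the known concentrations, [Zn²⁺] in the numerator gives [Zn²⁺] = 2.9 × 10^-4 M.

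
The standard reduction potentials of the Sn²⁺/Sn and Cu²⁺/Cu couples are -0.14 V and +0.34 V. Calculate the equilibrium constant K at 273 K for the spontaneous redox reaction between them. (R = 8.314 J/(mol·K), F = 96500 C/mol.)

E°_cell = +0.34 − (-0.14) = 0.48 V, with n = 2 electrons transferred.
At equilibrium E = 0, so the Nernst equation gives ln K = nFE°/RT = (2)(96500)(0.48)/((8.314)(273)) = 40.82.
K = e^40.82 = 5.3 × 10^17.

5.3 × 10^17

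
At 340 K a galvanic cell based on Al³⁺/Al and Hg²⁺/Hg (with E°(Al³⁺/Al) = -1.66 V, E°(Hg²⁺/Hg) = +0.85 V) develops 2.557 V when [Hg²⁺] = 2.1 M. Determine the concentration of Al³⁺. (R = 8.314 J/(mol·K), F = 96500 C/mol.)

From the Nernst equation, ln Q = nF(E° − E)/RT = 6×96500×(2.51 − 2.557)/(8.314×340) = -9.627, so Q = 6.59 × 10^-5.
With Q = [Al³⁺]^2/[Hg²⁺]^3 and the known concentrations, [Al³⁺]^2 in the numerator gives [Al³⁺] = 0.025 M.

0.025 M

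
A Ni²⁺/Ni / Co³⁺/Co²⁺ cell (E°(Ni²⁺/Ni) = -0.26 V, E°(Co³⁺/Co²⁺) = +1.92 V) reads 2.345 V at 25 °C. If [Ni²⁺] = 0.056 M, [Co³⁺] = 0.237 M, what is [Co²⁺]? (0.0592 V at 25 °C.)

0.0016 M

From the Nernst equation, log Q = n(E° − E)/0.0592 = 2(2.18 − 2.345)/0.0592 = -5.574, so Q = 2.66 × 10^-6.
With Q = [Ni²⁺]·[Co²⁺]^2/[Co³⁺]^2 and the known concentrations, [Co²⁺]^2 in the numerator gives [Co²⁺] = 0.0016 M.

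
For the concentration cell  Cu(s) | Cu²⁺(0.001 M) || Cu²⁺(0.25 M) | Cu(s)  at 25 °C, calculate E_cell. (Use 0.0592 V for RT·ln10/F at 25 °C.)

0.071 V

Both half-cells are Cu²⁺/Cu, so E°_cell = 0. The concentrated side is the cathode; the cell reaction moves Cu²⁺ from high to low concentration with n = 2.
Q = [Cu²⁺]_dilute/[Cu²⁺]_conc = 0.001/0.25 = 0.00400.
E = 0 − (0.0592/2) log Q = −(0.0592/2)(-2.398) = 0.0710 V.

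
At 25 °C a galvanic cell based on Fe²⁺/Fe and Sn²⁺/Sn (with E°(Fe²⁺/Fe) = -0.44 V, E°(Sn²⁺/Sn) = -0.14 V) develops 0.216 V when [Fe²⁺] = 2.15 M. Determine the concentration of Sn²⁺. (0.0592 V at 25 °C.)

From the Nernst equation, log Q = n(E° − E)/0.0592 = 2(0.30 − 0.216)/0.0592 = 2.838, so Q = 688.
With Q = [Fe²⁺]/[Sn²⁺] and the known concentrations, [Sn²⁺] in the denominator gives [Sn²⁺] = 0.0031 M.

0.0031 M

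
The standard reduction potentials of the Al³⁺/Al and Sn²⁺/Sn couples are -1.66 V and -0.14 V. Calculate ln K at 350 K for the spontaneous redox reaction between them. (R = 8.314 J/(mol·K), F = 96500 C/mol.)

E°_cell = -0.14 − (-1.66) = 1.52 V, with n = 6 electrons transferred.
At equilibrium E = 0, so the Nernst equation gives ln K = nFE°/RT = (6)(96500)(1.52)/((8.314)(350)) = 302.44.

ln K = 302.4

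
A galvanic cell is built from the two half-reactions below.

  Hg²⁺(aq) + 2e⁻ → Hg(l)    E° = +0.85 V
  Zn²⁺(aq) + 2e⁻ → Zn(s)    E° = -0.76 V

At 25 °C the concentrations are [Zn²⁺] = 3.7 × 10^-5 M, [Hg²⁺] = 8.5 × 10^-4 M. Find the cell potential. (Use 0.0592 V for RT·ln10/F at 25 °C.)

1.65 V

The Hg²⁺/Hg couple has the higher reduction potential and acts as the cathode, so E°_cell = +0.85 − (-0.76) = 1.61 V.
Balancing electrons gives n = 2; the reaction quotient is Q = [Zn²⁺]/[Hg²⁺] = 0.0435.
At 25 °C, E = E° − (0.0592/n) log Q = 1.61 − (0.0592/2)(-1.361) = 1.610 + 0.040 = 1.650 V.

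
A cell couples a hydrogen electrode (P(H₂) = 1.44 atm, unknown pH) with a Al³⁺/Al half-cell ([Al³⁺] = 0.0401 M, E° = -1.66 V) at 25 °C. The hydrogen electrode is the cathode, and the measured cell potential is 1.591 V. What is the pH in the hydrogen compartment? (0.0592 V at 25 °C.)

pH = 1.55

E°_cell = 1.66 V and n = 6.
log Q = n(E° − E)/0.0592 = 6×(1.66 − 1.591)/0.0592 = 6.993.
With Q = [Al³⁺]^2·P(H₂)^3 / [H⁺]^6, solving for [H⁺] gives log[H⁺] = -1.552, so pH = 1.55.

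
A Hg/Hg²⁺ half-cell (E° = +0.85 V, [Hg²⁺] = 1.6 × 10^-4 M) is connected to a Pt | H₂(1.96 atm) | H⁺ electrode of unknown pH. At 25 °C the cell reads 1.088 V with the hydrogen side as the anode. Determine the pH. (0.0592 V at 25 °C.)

E°_cell = 0.85 V and n = 2.
log Q = n(E° − E)/0.0592 = 2×(0.85 − 1.088)/0.0592 = -8.041.
With Q = [H⁺]^2 / ([Hg²⁺]·P(H₂)), solving for [H⁺] gives log[H⁺] = -5.772, so pH = 5.77.

pH = 5.77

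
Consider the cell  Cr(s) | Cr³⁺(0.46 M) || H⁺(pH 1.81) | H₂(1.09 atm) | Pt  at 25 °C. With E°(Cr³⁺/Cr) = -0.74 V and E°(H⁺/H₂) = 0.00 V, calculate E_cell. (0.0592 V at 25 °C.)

The hydrogen couple is the cathode, so E°_cell = 0.74 V; n = 6.
[H⁺] = 10^(−1.81) = 0.015 M, and Q = [Cr³⁺]^2·P(H₂)^3 / [H⁺]^6 = 1.99 × 10^10.
E = E° − (0.0592/6) log Q = 0.74 − (0.0592/6)(10.298) = 0.638 V.

0.64 V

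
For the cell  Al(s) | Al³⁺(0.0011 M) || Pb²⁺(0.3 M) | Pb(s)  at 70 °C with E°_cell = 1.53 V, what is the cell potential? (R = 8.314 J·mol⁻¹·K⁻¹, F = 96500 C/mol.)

Balancing electrons gives n = 6; the reaction quotient is Q = [Al³⁺]^2/[Pb²⁺]^3 = 4.48 × 10^-5.
E = E° − (RT/nF) ln Q = 1.53 − (8.314×343)/(6×96500) × (-10.013) = 1.530 + 0.049 = 1.579 V.

1.58 V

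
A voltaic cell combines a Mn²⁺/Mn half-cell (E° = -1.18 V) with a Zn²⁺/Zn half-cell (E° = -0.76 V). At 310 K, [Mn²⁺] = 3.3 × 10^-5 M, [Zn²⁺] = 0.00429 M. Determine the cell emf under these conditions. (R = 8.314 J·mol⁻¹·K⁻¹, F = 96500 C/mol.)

The Zn²⁺/Zn couple has the higher reduction potential and acts as the cathode, so E°_cell = -0.76 − (-1.18) = 0.42 V.
Balancing electrons gives n = 2; the reaction quotient is Q = [Mn²⁺]/[Zn²⁺] = 0.00769.
E = E° − (RT/nF) ln Q = 0.42 − (8.314×310)/(2×96500) × (-4.868) = 0.420 + 0.065 = 0.485 V.

0.485 V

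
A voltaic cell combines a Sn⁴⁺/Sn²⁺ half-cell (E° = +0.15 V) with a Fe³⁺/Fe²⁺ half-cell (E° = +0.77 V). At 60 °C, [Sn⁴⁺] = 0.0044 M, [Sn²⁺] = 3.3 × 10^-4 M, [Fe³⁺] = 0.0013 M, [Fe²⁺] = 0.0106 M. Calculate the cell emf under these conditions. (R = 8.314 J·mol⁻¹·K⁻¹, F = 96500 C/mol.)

The Fe³⁺/Fe²⁺ couple has the higher reduction potential and acts as the cathode, so E°_cell = +0.77 − (+0.15) = 0.62 V.
Balancing electrons gives n = 2; the reaction quotient is Q = [Sn⁴⁺]·[Fe²⁺]^2/([Sn²⁺]·[Fe³⁺]^2) = 886.
E = E° − (RT/nF) ln Q = 0.62 − (8.314×333)/(2×96500) × (6.787) = 0.620 − 0.097 = 0.523 V.

0.523 V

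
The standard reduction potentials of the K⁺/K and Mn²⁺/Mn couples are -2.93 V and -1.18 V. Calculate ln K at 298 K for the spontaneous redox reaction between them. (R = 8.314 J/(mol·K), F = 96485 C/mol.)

E°_cell = -1.18 − (-2.93) = 1.75 V, with n = 2 electrons transferred.
At equilibrium E = 0, so the Nernst equation gives ln K = nFE°/RT = (2)(96485)(1.75)/((8.314)(298)) = 136.30.

ln K = 136.3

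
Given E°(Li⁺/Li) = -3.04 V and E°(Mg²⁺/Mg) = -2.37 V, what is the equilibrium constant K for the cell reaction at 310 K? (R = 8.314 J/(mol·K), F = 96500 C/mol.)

6.2 × 10^21

E°_cell = -2.37 − (-3.04) = 0.67 V, with n = 2 electrons transferred.
At equilibrium E = 0, so the Nernst equation gives ln K = nFE°/RT = (2)(96500)(0.67)/((8.314)(310)) = 50.17.
K = e^50.17 = 6.2 × 10^21.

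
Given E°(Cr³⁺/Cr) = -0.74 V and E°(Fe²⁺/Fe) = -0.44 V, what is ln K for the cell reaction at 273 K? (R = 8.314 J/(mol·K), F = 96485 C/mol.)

E°_cell = -0.44 − (-0.74) = 0.30 V, with n = 6 electrons transferred.
At equilibrium E = 0, so the Nernst equation gives ln K = nFE°/RT = (6)(96485)(0.30)/((8.314)(273)) = 76.52.

ln K = 76.5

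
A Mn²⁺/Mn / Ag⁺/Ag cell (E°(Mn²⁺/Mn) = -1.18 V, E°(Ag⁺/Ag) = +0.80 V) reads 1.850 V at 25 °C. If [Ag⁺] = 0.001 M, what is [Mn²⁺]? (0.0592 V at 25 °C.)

0.025 M

From the Nernst equation, log Q = n(E° − E)/0.0592 = 2(1.98 − 1.850)/0.0592 = 4.392, so Q = 2.47 × 10^4.
With Q = [Mn²⁺]/[Ag⁺]^2 and the known concentrations, [Mn²⁺] in the numerator gives [Mn²⁺] = 0.025 M.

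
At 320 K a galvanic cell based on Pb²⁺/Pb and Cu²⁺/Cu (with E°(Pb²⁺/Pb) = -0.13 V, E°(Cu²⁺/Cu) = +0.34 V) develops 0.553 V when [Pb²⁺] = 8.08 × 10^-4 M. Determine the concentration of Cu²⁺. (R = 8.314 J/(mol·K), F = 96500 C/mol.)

From the Nernst equation, ln Q = nF(E° − E)/RT = 2×96500×(0.47 − 0.553)/(8.314×320) = -6.021, so Q = 0.00243.
With Q = [Pb²⁺]/[Cu²⁺] and the known concentrations, [Cu²⁺] in the denominator gives [Cu²⁺] = 0.33 M.

0.33 M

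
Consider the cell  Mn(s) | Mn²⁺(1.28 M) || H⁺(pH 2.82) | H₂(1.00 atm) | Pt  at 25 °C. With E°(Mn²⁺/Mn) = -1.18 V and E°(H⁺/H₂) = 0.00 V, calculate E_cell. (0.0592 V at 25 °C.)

1.01 V

The hydrogen couple is the cathode, so E°_cell = 1.18 V; n = 2.
[H⁺] = 10^(−2.82) = 0.0015 M, and Q = [Mn²⁺]·P(H₂) / [H⁺]^2 = 5.59 × 10^5.
E = E° − (0.0592/2) log Q = 1.18 − (0.0592/2)(5.747) = 1.010 V.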